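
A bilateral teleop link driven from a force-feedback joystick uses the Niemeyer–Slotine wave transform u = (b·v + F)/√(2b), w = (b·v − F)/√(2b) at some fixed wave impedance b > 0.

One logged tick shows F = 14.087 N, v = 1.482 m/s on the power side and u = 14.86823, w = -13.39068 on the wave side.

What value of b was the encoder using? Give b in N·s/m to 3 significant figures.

u + w = 1.4776;  u + w = √(2b)·v, so √(2b) = 1.4776/1.482 = 0.9970.
b = (√(2b))²/2 = 0.9940/2 = 0.4970.
(Check via u − w = 2F/√(2b): u − w = 28.2589, 2F/√(2b) = 28.2589.)

b = 0.497 N·s/m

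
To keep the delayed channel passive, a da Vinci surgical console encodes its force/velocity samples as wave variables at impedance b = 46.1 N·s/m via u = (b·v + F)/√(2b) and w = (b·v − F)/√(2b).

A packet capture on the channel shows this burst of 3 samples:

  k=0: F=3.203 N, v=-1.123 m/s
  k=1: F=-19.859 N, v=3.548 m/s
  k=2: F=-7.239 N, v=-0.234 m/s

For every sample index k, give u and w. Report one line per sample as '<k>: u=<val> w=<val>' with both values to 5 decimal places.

k=0: b·v=46.1×(-1.123)=-51.77030; √(2b)=9.60208; u=(-51.77030+3.203)/9.60208=-5.05800, w=(-51.77030−3.203)/9.60208=-5.72514
k=1: b·v=46.1×3.548=163.56280; √(2b)=9.60208; u=(163.56280+(-19.859))/9.60208=14.96590, w=(163.56280−(-19.859))/9.60208=19.10229
k=2: b·v=46.1×(-0.234)=-10.78740; √(2b)=9.60208; u=(-10.78740+(-7.239))/9.60208=-1.87734, w=(-10.78740−(-7.239))/9.60208=-0.36954

0: u=-5.05800 w=-5.72514
1: u=14.96590 w=19.10229
2: u=-1.87734 w=-0.36954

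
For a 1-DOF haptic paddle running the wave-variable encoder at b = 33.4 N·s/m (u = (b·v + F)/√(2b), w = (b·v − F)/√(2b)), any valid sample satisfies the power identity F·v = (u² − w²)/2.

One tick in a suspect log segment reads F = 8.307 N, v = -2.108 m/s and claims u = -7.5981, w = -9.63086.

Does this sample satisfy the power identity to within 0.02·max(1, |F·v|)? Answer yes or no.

F·v = 8.307×(-2.108) = -17.5112 W.
(u² − w²)/2 = (57.7311 − 92.7535)/2 = -17.5112 W.
|Δ| = 0.0000;  2% of max(1, |F·v|) = 0.3502.

yes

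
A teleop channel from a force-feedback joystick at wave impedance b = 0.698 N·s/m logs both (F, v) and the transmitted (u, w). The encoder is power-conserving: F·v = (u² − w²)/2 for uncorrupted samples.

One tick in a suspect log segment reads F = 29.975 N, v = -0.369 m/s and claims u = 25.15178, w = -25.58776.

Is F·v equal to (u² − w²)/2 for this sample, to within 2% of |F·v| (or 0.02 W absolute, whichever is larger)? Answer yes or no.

yes

F·v = 29.975×(-0.369) = -11.0608 W.
(u² − w²)/2 = (632.6120 − 654.7335)/2 = -11.0607 W.
|Δ| = 0.0001;  2% of max(1, |F·v|) = 0.2212.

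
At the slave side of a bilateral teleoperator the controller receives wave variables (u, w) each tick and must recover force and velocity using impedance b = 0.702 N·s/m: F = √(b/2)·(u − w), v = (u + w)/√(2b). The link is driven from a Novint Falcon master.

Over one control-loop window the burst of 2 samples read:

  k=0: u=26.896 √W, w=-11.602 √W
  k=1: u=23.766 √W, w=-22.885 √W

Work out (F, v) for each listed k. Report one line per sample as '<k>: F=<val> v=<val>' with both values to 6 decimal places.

k=0: u−w=38.498000, u+w=15.294000; √(b/2)=0.592453, √(2b)=1.184905; F=0.592453×38.498=22.808237, v=15.294000/1.184905=12.907363
k=1: u−w=46.651000, u+w=0.881000; √(b/2)=0.592453, √(2b)=1.184905; F=0.592453×46.651=27.638503, v=0.881000/1.184905=0.743519

0: F=22.808237 v=12.907363
1: F=27.638503 v=0.743519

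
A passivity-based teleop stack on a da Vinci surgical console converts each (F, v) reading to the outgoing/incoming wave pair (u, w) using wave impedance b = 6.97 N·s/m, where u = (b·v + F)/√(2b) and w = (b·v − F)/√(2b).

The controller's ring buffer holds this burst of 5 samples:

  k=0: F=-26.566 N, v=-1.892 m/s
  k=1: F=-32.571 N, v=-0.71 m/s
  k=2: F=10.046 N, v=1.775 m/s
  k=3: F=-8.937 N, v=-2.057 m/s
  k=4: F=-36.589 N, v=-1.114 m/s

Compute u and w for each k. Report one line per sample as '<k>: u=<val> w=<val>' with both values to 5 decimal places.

0: u=-10.64734 w=3.58331
1: u=-10.04912 w=7.39824
2: u=6.00428 w=0.62292
3: u=-6.23369 w=-1.44639
4: u=-11.87948 w=7.72021

k=0: b·v=6.97×(-1.892)=-13.18724; √(2b)=3.73363; u=(-13.18724+(-26.566))/3.73363=-10.64734, w=(-13.18724−(-26.566))/3.73363=3.58331
k=1: b·v=6.97×(-0.71)=-4.94870; √(2b)=3.73363; u=(-4.94870+(-32.571))/3.73363=-10.04912, w=(-4.94870−(-32.571))/3.73363=7.39824
k=2: b·v=6.97×1.775=12.37175; √(2b)=3.73363; u=(12.37175+10.046)/3.73363=6.00428, w=(12.37175−10.046)/3.73363=0.62292
k=3: b·v=6.97×(-2.057)=-14.33729; √(2b)=3.73363; u=(-14.33729+(-8.937))/3.73363=-6.23369, w=(-14.33729−(-8.937))/3.73363=-1.44639
k=4: b·v=6.97×(-1.114)=-7.76458; √(2b)=3.73363; u=(-7.76458+(-36.589))/3.73363=-11.87948, w=(-7.76458−(-36.589))/3.73363=7.72021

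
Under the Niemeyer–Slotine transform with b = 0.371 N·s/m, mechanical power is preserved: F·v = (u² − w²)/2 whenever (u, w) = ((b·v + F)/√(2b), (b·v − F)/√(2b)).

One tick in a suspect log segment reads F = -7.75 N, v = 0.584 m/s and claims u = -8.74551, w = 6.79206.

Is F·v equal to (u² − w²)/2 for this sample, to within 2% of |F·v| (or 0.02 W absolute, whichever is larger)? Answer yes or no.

F·v = (-7.75)×0.584 = -4.5260 W.
(u² − w²)/2 = (76.4839 − 46.1321)/2 = 15.1759 W.
|Δ| = 19.7019;  2% of max(1, |F·v|) = 0.0905.

no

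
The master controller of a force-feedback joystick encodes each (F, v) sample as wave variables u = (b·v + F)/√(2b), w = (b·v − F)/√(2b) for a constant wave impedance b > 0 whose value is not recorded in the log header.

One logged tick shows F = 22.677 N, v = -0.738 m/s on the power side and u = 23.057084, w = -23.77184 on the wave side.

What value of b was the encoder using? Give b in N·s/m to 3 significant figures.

b = 0.469 N·s/m

u + w = -0.714756;  u + w = √(2b)·v, so √(2b) = -0.714756/(-0.738) = 0.968504.
b = (√(2b))²/2 = 0.938000/2 = 0.469000.
(Check via u − w = 2F/√(2b): u − w = 46.828924, 2F/√(2b) = 46.828921.)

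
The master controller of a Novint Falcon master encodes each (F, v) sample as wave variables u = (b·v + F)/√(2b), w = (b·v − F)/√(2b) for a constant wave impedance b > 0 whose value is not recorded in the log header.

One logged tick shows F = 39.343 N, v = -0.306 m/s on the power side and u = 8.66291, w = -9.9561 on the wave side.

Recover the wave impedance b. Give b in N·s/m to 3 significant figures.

u + w = -1.2932;  u + w = √(2b)·v, so √(2b) = -1.2932/(-0.306) = 4.2261.
b = (√(2b))²/2 = 17.8600/2 = 8.9300.
(Check via u − w = 2F/√(2b): u − w = 18.6190, 2F/√(2b) = 18.6190.)

b = 8.93 N·s/m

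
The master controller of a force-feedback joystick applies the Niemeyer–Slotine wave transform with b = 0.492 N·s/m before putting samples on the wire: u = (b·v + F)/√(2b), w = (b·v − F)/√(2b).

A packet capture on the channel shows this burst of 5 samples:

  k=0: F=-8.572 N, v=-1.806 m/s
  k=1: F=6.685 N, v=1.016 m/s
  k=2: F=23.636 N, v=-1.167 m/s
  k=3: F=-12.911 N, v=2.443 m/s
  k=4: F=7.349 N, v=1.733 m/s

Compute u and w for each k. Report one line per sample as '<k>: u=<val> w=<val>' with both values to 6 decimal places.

0: u=-9.537157 w=7.745663
1: u=7.243050 w=-6.235211
2: u=23.248575 w=-24.406201
3: u=-11.803856 w=14.227233
4: u=8.268047 w=-6.548967

k=0: b·v=0.492×(-1.806)=-0.888552; √(2b)=0.991968; u=(-0.888552+(-8.572))/0.991968=-9.537157, w=(-0.888552−(-8.572))/0.991968=7.745663
k=1: b·v=0.492×1.016=0.499872; √(2b)=0.991968; u=(0.499872+6.685)/0.991968=7.243050, w=(0.499872−6.685)/0.991968=-6.235211
k=2: b·v=0.492×(-1.167)=-0.574164; √(2b)=0.991968; u=(-0.574164+23.636)/0.991968=23.248575, w=(-0.574164−23.636)/0.991968=-24.406201
k=3: b·v=0.492×2.443=1.201956; √(2b)=0.991968; u=(1.201956+(-12.911))/0.991968=-11.803856, w=(1.201956−(-12.911))/0.991968=14.227233
k=4: b·v=0.492×1.733=0.852636; √(2b)=0.991968; u=(0.852636+7.349)/0.991968=8.268047, w=(0.852636−7.349)/0.991968=-6.548967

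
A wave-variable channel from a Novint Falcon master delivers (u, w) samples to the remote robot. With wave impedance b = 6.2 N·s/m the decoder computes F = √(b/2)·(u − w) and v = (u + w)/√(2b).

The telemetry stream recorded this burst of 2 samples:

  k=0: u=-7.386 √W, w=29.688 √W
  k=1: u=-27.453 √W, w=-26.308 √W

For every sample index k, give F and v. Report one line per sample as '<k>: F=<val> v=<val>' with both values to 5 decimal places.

0: F=-65.27551 v=6.33334
1: F=-2.01598 v=-15.26710

k=0: u−w=-37.07400, u+w=22.30200; √(b/2)=1.76068, √(2b)=3.52136; F=1.76068×(-37.074)=-65.27551, v=22.30200/3.52136=6.33334
k=1: u−w=-1.14500, u+w=-53.76100; √(b/2)=1.76068, √(2b)=3.52136; F=1.76068×(-1.145)=-2.01598, v=-53.76100/3.52136=-15.26710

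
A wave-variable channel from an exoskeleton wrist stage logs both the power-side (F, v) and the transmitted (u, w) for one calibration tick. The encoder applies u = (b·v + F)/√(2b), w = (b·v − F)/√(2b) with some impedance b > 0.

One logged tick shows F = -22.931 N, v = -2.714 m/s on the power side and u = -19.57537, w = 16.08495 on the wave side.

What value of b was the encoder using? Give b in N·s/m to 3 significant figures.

b = 0.827 N·s/m

u + w = -3.490420;  u + w = √(2b)·v, so √(2b) = -3.490420/(-2.714) = 1.286080.
b = (√(2b))²/2 = 1.654001/2 = 0.827000.
(Check via u − w = 2F/√(2b): u − w = -35.660320, 2F/√(2b) = -35.660313.)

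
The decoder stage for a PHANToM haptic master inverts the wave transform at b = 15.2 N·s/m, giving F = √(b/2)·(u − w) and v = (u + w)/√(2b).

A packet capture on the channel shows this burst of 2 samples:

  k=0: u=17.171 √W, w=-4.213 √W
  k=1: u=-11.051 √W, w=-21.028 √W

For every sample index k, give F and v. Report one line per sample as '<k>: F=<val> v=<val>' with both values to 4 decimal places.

k=0: u−w=21.3840, u+w=12.9580; √(b/2)=2.7568, √(2b)=5.5136; F=2.7568×21.384=58.9516, v=12.9580/5.5136=2.3502
k=1: u−w=9.9770, u+w=-32.0790; √(b/2)=2.7568, √(2b)=5.5136; F=2.7568×9.977=27.5047, v=-32.0790/5.5136=-5.8181

0: F=58.9516 v=2.3502
1: F=27.5047 v=-5.8181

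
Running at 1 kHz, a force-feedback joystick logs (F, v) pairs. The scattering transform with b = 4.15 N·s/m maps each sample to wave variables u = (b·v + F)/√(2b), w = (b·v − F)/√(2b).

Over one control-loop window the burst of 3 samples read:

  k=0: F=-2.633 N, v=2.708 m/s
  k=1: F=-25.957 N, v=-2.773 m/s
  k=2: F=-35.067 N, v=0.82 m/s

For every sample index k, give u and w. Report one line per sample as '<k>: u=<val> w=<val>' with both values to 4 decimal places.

k=0: b·v=4.15×2.708=11.2382; √(2b)=2.8810; u=(11.2382+(-2.633))/2.8810=2.9869, w=(11.2382−(-2.633))/2.8810=4.8148
k=1: b·v=4.15×(-2.773)=-11.5080; √(2b)=2.8810; u=(-11.5080+(-25.957))/2.8810=-13.0043, w=(-11.5080−(-25.957))/2.8810=5.0153
k=2: b·v=4.15×0.82=3.4030; √(2b)=2.8810; u=(3.4030+(-35.067))/2.8810=-10.9907, w=(3.4030−(-35.067))/2.8810=13.3531

0: u=2.9869 w=4.8148
1: u=-13.0043 w=5.0153
2: u=-10.9907 w=13.3531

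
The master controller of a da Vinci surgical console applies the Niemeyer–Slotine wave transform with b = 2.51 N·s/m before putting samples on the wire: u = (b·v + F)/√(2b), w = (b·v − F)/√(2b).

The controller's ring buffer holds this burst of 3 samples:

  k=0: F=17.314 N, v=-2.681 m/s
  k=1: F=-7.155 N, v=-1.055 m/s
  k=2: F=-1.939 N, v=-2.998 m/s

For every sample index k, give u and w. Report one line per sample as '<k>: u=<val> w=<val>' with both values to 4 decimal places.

0: u=4.7242 w=-10.7311
1: u=-4.3753 w=2.0116
2: u=-4.2240 w=-2.4931

k=0: b·v=2.51×(-2.681)=-6.7293; √(2b)=2.2405; u=(-6.7293+17.314)/2.2405=4.7242, w=(-6.7293−17.314)/2.2405=-10.7311
k=1: b·v=2.51×(-1.055)=-2.6480; √(2b)=2.2405; u=(-2.6480+(-7.155))/2.2405=-4.3753, w=(-2.6480−(-7.155))/2.2405=2.0116
k=2: b·v=2.51×(-2.998)=-7.5250; √(2b)=2.2405; u=(-7.5250+(-1.939))/2.2405=-4.2240, w=(-7.5250−(-1.939))/2.2405=-2.4931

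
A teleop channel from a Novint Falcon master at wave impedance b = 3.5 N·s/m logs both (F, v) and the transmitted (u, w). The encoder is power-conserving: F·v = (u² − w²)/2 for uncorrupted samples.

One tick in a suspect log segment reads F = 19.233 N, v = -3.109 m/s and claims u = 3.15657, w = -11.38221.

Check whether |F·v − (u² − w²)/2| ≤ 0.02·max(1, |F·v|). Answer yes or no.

yes

F·v = 19.233×(-3.109) = -59.7954 W.
(u² − w²)/2 = (9.9639 − 129.5547)/2 = -59.7954 W.
|Δ| = 0.0000;  2% of max(1, |F·v|) = 1.1959.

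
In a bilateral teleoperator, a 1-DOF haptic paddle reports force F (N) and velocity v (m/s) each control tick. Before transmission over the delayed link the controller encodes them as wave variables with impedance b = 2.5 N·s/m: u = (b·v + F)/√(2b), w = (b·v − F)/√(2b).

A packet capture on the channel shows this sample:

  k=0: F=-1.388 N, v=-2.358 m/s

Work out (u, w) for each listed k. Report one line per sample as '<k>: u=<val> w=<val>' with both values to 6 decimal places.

k=0: b·v=2.5×(-2.358)=-5.895000; √(2b)=2.236068; u=(-5.895000+(-1.388))/2.236068=-3.257057, w=(-5.895000−(-1.388))/2.236068=-2.015592

0: u=-3.257057 w=-2.015592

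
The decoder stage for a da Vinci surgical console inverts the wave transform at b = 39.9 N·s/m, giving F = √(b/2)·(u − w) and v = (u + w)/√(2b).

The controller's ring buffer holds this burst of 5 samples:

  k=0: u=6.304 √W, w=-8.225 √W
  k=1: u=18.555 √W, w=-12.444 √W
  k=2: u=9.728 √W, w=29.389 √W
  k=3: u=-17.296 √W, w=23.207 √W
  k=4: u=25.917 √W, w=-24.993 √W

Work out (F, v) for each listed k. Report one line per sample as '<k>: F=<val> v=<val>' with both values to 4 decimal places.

0: F=64.8944 v=-0.2150
1: F=138.4583 v=0.6841
2: F=-87.8167 v=4.3789
3: F=-180.9084 v=0.6617
4: F=227.3917 v=0.1034

k=0: u−w=14.5290, u+w=-1.9210; √(b/2)=4.4665, √(2b)=8.9331; F=4.4665×14.529=64.8944, v=-1.9210/8.9331=-0.2150
k=1: u−w=30.9990, u+w=6.1110; √(b/2)=4.4665, √(2b)=8.9331; F=4.4665×30.999=138.4583, v=6.1110/8.9331=0.6841
k=2: u−w=-19.6610, u+w=39.1170; √(b/2)=4.4665, √(2b)=8.9331; F=4.4665×(-19.661)=-87.8167, v=39.1170/8.9331=4.3789
k=3: u−w=-40.5030, u+w=5.9110; √(b/2)=4.4665, √(2b)=8.9331; F=4.4665×(-40.503)=-180.9084, v=5.9110/8.9331=0.6617
k=4: u−w=50.9100, u+w=0.9240; √(b/2)=4.4665, √(2b)=8.9331; F=4.4665×50.91=227.3917, v=0.9240/8.9331=0.1034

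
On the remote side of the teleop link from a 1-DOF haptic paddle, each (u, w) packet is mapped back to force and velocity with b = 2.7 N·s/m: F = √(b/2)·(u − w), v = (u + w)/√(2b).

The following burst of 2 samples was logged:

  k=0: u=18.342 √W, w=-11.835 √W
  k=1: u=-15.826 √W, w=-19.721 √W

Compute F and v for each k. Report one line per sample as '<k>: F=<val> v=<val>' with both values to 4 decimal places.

k=0: u−w=30.1770, u+w=6.5070; √(b/2)=1.1619, √(2b)=2.3238; F=1.1619×30.177=35.0625, v=6.5070/2.3238=2.8002
k=1: u−w=3.8950, u+w=-35.5470; √(b/2)=1.1619, √(2b)=2.3238; F=1.1619×3.895=4.5256, v=-35.5470/2.3238=-15.2970

0: F=35.0625 v=2.8002
1: F=4.5256 v=-15.2970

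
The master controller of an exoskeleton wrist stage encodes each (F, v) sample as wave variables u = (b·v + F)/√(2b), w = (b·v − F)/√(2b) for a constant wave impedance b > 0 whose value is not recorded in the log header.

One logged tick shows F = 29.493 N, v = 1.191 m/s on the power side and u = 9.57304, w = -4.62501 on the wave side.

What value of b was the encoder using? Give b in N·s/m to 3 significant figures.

u + w = 4.9480;  u + w = √(2b)·v, so √(2b) = 4.9480/1.191 = 4.1545.
b = (√(2b))²/2 = 17.2600/2 = 8.6300.
(Check via u − w = 2F/√(2b): u − w = 14.1981, 2F/√(2b) = 14.1980.)

b = 8.63 N·s/m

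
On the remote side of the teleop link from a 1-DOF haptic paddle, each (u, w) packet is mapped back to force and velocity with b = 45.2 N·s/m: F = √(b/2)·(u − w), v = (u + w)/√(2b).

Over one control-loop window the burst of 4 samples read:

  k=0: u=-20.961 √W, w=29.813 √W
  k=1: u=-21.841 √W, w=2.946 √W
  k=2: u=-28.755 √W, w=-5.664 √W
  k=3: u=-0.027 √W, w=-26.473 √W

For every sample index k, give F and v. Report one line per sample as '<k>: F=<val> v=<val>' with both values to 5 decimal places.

0: F=-241.37684 v=0.93102
1: F=-117.83605 v=-1.98730
2: F=-109.77336 v=-3.62005
3: F=125.72285 v=-2.78716

k=0: u−w=-50.77400, u+w=8.85200; √(b/2)=4.75395, √(2b)=9.50789; F=4.75395×(-50.774)=-241.37684, v=8.85200/9.50789=0.93102
k=1: u−w=-24.78700, u+w=-18.89500; √(b/2)=4.75395, √(2b)=9.50789; F=4.75395×(-24.787)=-117.83605, v=-18.89500/9.50789=-1.98730
k=2: u−w=-23.09100, u+w=-34.41900; √(b/2)=4.75395, √(2b)=9.50789; F=4.75395×(-23.091)=-109.77336, v=-34.41900/9.50789=-3.62005
k=3: u−w=26.44600, u+w=-26.50000; √(b/2)=4.75395, √(2b)=9.50789; F=4.75395×26.446=125.72285, v=-26.50000/9.50789=-2.78716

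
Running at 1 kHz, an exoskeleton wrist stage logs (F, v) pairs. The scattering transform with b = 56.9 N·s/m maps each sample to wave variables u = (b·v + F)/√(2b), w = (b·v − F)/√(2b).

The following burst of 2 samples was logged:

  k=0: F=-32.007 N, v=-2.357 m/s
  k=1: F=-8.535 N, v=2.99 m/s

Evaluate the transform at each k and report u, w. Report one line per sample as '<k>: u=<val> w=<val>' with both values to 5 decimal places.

0: u=-15.57226 w=-9.57153
1: u=15.14815 w=16.74830

k=0: b·v=56.9×(-2.357)=-134.11330; √(2b)=10.66771; u=(-134.11330+(-32.007))/10.66771=-15.57226, w=(-134.11330−(-32.007))/10.66771=-9.57153
k=1: b·v=56.9×2.99=170.13100; √(2b)=10.66771; u=(170.13100+(-8.535))/10.66771=15.14815, w=(170.13100−(-8.535))/10.66771=16.74830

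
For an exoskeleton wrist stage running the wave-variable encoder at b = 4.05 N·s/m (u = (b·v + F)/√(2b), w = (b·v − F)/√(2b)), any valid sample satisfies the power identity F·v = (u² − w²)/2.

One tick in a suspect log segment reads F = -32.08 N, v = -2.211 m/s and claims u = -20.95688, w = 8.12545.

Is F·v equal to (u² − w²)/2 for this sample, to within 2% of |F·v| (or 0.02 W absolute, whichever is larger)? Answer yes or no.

F·v = (-32.08)×(-2.211) = 70.9289 W.
(u² − w²)/2 = (439.1908 − 66.0229)/2 = 186.5839 W.
|Δ| = 115.6551;  2% of max(1, |F·v|) = 1.4186.

no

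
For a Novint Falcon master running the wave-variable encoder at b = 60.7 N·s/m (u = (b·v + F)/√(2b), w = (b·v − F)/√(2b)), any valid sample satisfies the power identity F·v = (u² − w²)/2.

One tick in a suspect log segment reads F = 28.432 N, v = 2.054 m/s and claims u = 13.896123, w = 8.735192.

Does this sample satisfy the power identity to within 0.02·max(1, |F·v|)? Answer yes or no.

F·v = 28.432×2.054 = 58.399328 W.
(u² − w²)/2 = (193.102234 − 76.303579)/2 = 58.399328 W.
|Δ| = 0.000000;  2% of max(1, |F·v|) = 1.167987.

yes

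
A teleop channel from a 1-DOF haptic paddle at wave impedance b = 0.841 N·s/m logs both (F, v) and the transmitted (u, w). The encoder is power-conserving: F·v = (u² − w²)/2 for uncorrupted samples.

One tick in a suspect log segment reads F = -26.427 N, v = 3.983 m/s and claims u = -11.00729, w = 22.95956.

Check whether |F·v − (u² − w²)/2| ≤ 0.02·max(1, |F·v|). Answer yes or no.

F·v = (-26.427)×3.983 = -105.2587 W.
(u² − w²)/2 = (121.1604 − 527.1414)/2 = -202.9905 W.
|Δ| = 97.7317;  2% of max(1, |F·v|) = 2.1052.

no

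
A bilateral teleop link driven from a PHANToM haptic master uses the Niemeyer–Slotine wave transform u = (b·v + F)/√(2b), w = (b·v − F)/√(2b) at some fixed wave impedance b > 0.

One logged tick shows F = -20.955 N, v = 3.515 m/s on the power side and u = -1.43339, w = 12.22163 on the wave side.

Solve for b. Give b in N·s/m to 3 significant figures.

b = 4.71 N·s/m

u + w = 10.78824;  u + w = √(2b)·v, so √(2b) = 10.78824/3.515 = 3.06920.
b = (√(2b))²/2 = 9.41999/2 = 4.71000.
(Check via u − w = 2F/√(2b): u − w = -13.65502, 2F/√(2b) = -13.65502.)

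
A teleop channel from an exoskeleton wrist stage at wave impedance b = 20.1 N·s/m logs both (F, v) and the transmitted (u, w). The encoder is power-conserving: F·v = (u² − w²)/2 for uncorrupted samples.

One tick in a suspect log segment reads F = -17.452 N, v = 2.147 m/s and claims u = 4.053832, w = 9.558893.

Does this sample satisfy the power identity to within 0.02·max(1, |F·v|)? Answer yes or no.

F·v = (-17.452)×2.147 = -37.469444 W.
(u² − w²)/2 = (16.433554 − 91.372435)/2 = -37.469441 W.
|Δ| = 0.000003;  2% of max(1, |F·v|) = 0.749389.

yes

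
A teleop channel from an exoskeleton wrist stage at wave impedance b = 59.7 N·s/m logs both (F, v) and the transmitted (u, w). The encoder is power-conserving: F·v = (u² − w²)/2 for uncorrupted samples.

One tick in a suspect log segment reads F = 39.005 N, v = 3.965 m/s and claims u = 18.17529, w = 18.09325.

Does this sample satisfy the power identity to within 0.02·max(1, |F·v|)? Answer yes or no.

no

F·v = 39.005×3.965 = 154.6548 W.
(u² − w²)/2 = (330.3412 − 327.3657)/2 = 1.4877 W.
|Δ| = 153.1671;  2% of max(1, |F·v|) = 3.0931.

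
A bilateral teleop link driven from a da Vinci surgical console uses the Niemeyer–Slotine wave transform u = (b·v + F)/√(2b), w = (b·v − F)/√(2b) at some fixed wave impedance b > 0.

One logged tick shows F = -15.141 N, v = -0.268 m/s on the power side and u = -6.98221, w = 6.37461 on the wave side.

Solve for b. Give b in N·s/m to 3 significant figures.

u + w = -0.6076;  u + w = √(2b)·v, so √(2b) = -0.6076/(-0.268) = 2.2672.
b = (√(2b))²/2 = 5.1400/2 = 2.5700.
(Check via u − w = 2F/√(2b): u − w = -13.3568, 2F/√(2b) = -13.3568.)

b = 2.57 N·s/m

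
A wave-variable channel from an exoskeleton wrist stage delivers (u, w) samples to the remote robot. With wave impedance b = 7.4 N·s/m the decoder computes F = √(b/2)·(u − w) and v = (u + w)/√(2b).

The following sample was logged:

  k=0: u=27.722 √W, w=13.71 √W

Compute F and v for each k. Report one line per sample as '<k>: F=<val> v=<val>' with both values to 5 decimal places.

0: F=26.95262 v=10.76974

k=0: u−w=14.01200, u+w=41.43200; √(b/2)=1.92354, √(2b)=3.84708; F=1.92354×14.012=26.95262, v=41.43200/3.84708=10.76974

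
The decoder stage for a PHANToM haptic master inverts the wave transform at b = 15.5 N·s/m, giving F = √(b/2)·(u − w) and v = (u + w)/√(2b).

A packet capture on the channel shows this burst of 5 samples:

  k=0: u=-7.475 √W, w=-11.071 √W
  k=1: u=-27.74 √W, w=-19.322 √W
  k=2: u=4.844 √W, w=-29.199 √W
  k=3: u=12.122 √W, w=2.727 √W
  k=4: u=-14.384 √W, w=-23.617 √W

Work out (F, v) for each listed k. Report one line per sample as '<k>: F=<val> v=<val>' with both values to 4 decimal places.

k=0: u−w=3.5960, u+w=-18.5460; √(b/2)=2.7839, √(2b)=5.5678; F=2.7839×3.596=10.0108, v=-18.5460/5.5678=-3.3310
k=1: u−w=-8.4180, u+w=-47.0620; √(b/2)=2.7839, √(2b)=5.5678; F=2.7839×(-8.418)=-23.4347, v=-47.0620/5.5678=-8.4526
k=2: u−w=34.0430, u+w=-24.3550; √(b/2)=2.7839, √(2b)=5.5678; F=2.7839×34.043=94.7717, v=-24.3550/5.5678=-4.3743
k=3: u−w=9.3950, u+w=14.8490; √(b/2)=2.7839, √(2b)=5.5678; F=2.7839×9.395=26.1546, v=14.8490/5.5678=2.6670
k=4: u−w=9.2330, u+w=-38.0010; √(b/2)=2.7839, √(2b)=5.5678; F=2.7839×9.233=25.7036, v=-38.0010/5.5678=-6.8252

0: F=10.0108 v=-3.3310
1: F=-23.4347 v=-8.4526
2: F=94.7717 v=-4.3743
3: F=26.1546 v=2.6670
4: F=25.7036 v=-6.8252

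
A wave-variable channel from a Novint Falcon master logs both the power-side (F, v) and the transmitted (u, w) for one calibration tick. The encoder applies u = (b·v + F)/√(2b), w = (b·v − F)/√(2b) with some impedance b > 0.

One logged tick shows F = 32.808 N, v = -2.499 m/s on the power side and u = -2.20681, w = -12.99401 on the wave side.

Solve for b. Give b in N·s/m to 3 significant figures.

b = 18.5 N·s/m

u + w = -15.2008;  u + w = √(2b)·v, so √(2b) = -15.2008/(-2.499) = 6.0828.
b = (√(2b))²/2 = 37.0000/2 = 18.5000.
(Check via u − w = 2F/√(2b): u − w = 10.7872, 2F/√(2b) = 10.7872.)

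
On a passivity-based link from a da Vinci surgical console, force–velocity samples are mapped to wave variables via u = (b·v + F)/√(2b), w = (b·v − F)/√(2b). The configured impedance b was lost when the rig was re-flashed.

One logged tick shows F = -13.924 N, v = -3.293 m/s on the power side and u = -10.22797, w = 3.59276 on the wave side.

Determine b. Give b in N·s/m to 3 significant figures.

b = 2.03 N·s/m

u + w = -6.63521;  u + w = √(2b)·v, so √(2b) = -6.63521/(-3.293) = 2.01494.
b = (√(2b))²/2 = 4.06000/2 = 2.03000.
(Check via u − w = 2F/√(2b): u − w = -13.82073, 2F/√(2b) = -13.82073.)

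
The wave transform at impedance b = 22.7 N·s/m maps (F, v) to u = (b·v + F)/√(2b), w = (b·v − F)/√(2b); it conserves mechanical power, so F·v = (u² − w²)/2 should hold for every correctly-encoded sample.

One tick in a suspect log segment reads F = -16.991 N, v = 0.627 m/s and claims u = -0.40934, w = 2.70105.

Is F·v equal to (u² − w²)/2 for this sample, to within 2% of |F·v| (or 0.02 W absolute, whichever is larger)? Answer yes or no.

F·v = (-16.991)×0.627 = -10.65336 W.
(u² − w²)/2 = (0.16756 − 7.29567)/2 = -3.56406 W.
|Δ| = 7.08930;  2% of max(1, |F·v|) = 0.21307.

no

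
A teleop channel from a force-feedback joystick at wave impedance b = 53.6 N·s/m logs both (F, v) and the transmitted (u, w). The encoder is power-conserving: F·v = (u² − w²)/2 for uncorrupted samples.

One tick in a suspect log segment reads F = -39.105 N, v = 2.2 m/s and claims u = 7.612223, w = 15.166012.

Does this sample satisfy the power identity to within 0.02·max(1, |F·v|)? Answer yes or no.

yes

F·v = (-39.105)×2.2 = -86.031000 W.
(u² − w²)/2 = (57.945939 − 230.007920)/2 = -86.030990 W.
|Δ| = 0.000010;  2% of max(1, |F·v|) = 1.720620.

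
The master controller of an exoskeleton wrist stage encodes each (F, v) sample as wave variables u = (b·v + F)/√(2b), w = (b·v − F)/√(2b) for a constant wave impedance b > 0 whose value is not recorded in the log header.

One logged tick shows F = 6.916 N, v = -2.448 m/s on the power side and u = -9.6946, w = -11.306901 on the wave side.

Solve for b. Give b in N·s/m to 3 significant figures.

u + w = -21.001501;  u + w = √(2b)·v, so √(2b) = -21.001501/(-2.448) = 8.579045.
b = (√(2b))²/2 = 73.600005/2 = 36.800002.
(Check via u − w = 2F/√(2b): u − w = 1.612301, 2F/√(2b) = 1.612301.)

b = 36.8 N·s/m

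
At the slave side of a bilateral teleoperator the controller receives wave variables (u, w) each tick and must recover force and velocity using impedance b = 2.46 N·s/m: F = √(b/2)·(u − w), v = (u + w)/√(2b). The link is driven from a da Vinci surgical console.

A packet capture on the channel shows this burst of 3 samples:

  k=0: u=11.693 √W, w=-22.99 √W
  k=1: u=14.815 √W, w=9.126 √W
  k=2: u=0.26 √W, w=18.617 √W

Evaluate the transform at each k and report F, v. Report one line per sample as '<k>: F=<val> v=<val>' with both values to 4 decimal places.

k=0: u−w=34.6830, u+w=-11.2970; √(b/2)=1.1091, √(2b)=2.2181; F=1.1091×34.683=38.4653, v=-11.2970/2.2181=-5.0931
k=1: u−w=5.6890, u+w=23.9410; √(b/2)=1.1091, √(2b)=2.2181; F=1.1091×5.689=6.3094, v=23.9410/2.2181=10.7934
k=2: u−w=-18.3570, u+w=18.8770; √(b/2)=1.1091, √(2b)=2.2181; F=1.1091×(-18.357)=-20.3589, v=18.8770/2.2181=8.5104

0: F=38.4653 v=-5.0931
1: F=6.3094 v=10.7934
2: F=-20.3589 v=8.5104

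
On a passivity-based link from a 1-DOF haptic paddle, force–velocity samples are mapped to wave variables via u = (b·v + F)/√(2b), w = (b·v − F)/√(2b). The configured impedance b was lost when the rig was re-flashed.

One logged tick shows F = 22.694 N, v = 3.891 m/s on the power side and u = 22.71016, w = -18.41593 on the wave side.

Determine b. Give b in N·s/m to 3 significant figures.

b = 0.609 N·s/m

u + w = 4.29423;  u + w = √(2b)·v, so √(2b) = 4.29423/3.891 = 1.10363.
b = (√(2b))²/2 = 1.21800/2 = 0.60900.
(Check via u − w = 2F/√(2b): u − w = 41.12609, 2F/√(2b) = 41.12605.)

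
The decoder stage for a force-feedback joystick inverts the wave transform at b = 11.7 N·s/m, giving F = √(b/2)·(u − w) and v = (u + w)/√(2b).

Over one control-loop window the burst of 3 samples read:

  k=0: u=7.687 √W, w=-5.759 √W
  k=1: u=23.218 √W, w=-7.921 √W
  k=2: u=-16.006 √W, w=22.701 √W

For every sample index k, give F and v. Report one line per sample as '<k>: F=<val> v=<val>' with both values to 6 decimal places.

k=0: u−w=13.446000, u+w=1.928000; √(b/2)=2.418677, √(2b)=4.837355; F=2.418677×13.446=32.521535, v=1.928000/4.837355=0.398565
k=1: u−w=31.139000, u+w=15.297000; √(b/2)=2.418677, √(2b)=4.837355; F=2.418677×31.139=75.315193, v=15.297000/4.837355=3.162266
k=2: u−w=-38.707000, u+w=6.695000; √(b/2)=2.418677, √(2b)=4.837355; F=2.418677×(-38.707)=-93.619743, v=6.695000/4.837355=1.384021

0: F=32.521535 v=0.398565
1: F=75.315193 v=3.162266
2: F=-93.619743 v=1.384021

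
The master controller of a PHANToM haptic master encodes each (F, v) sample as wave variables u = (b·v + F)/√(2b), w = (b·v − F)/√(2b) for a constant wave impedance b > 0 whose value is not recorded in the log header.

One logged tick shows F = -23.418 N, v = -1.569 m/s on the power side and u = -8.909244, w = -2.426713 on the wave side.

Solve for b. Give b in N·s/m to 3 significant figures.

b = 26.1 N·s/m

u + w = -11.335957;  u + w = √(2b)·v, so √(2b) = -11.335957/(-1.569) = 7.224957.
b = (√(2b))²/2 = 52.199999/2 = 26.099999.
(Check via u − w = 2F/√(2b): u − w = -6.482531, 2F/√(2b) = -6.482530.)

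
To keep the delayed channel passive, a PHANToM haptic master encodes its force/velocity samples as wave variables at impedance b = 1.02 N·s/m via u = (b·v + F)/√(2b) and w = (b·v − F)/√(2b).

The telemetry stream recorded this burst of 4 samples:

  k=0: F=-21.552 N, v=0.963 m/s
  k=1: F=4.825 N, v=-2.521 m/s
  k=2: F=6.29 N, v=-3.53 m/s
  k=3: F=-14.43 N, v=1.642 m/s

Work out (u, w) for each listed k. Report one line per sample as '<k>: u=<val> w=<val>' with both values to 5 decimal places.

0: u=-14.40170 w=15.77714
1: u=1.57782 w=-5.17853
2: u=1.88296 w=-6.92481
3: u=-8.93040 w=11.27564

k=0: b·v=1.02×0.963=0.98226; √(2b)=1.42829; u=(0.98226+(-21.552))/1.42829=-14.40170, w=(0.98226−(-21.552))/1.42829=15.77714
k=1: b·v=1.02×(-2.521)=-2.57142; √(2b)=1.42829; u=(-2.57142+4.825)/1.42829=1.57782, w=(-2.57142−4.825)/1.42829=-5.17853
k=2: b·v=1.02×(-3.53)=-3.60060; √(2b)=1.42829; u=(-3.60060+6.29)/1.42829=1.88296, w=(-3.60060−6.29)/1.42829=-6.92481
k=3: b·v=1.02×1.642=1.67484; √(2b)=1.42829; u=(1.67484+(-14.43))/1.42829=-8.93040, w=(1.67484−(-14.43))/1.42829=11.27564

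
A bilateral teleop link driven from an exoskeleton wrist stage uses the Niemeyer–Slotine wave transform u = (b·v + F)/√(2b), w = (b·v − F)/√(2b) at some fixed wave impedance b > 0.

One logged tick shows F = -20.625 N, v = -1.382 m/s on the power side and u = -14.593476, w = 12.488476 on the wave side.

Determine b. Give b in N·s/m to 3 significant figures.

u + w = -2.105000;  u + w = √(2b)·v, so √(2b) = -2.105000/(-1.382) = 1.523155.
b = (√(2b))²/2 = 2.320001/2 = 1.160000.
(Check via u − w = 2F/√(2b): u − w = -27.081952, 2F/√(2b) = -27.081948.)

b = 1.16 N·s/m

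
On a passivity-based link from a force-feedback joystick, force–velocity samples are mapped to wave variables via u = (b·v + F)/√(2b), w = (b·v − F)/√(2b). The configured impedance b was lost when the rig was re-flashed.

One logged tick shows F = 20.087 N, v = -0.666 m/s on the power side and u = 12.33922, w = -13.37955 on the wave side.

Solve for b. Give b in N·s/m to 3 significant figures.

u + w = -1.04033;  u + w = √(2b)·v, so √(2b) = -1.04033/(-0.666) = 1.56206.
b = (√(2b))²/2 = 2.44002/2 = 1.22001.
(Check via u − w = 2F/√(2b): u − w = 25.71877, 2F/√(2b) = 25.71865.)

b = 1.22 N·s/m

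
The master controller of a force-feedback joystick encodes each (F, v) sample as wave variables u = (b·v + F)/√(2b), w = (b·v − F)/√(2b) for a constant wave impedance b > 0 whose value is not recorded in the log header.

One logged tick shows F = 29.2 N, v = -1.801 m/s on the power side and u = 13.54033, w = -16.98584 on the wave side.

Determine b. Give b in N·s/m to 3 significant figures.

b = 1.83 N·s/m

u + w = -3.4455;  u + w = √(2b)·v, so √(2b) = -3.4455/(-1.801) = 1.9131.
b = (√(2b))²/2 = 3.6600/2 = 1.8300.
(Check via u − w = 2F/√(2b): u − w = 30.5262, 2F/√(2b) = 30.5262.)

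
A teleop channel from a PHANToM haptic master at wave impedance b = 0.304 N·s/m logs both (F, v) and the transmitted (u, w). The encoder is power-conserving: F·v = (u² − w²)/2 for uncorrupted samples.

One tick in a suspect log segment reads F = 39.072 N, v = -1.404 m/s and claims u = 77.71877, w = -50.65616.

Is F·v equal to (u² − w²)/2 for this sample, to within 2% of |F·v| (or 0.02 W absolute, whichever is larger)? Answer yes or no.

no

F·v = 39.072×(-1.404) = -54.8571 W.
(u² − w²)/2 = (6040.2072 − 2566.0465)/2 = 1737.0803 W.
|Δ| = 1791.9374;  2% of max(1, |F·v|) = 1.0971.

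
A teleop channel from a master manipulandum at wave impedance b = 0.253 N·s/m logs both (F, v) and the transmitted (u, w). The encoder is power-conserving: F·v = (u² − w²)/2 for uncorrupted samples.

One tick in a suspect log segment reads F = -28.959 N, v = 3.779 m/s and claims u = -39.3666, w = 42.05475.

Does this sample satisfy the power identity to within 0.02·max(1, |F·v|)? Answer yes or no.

yes

F·v = (-28.959)×3.779 = -109.43606 W.
(u² − w²)/2 = (1549.72920 − 1768.60200)/2 = -109.43640 W.
|Δ| = 0.00034;  2% of max(1, |F·v|) = 2.18872.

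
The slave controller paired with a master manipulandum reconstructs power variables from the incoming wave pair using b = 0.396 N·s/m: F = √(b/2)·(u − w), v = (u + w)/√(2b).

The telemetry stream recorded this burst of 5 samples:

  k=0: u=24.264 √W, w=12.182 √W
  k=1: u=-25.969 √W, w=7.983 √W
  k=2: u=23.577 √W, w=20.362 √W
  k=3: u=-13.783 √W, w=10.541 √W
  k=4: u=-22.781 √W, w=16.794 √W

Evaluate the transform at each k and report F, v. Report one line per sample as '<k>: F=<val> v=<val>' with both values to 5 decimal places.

k=0: u−w=12.08200, u+w=36.44600; √(b/2)=0.44497, √(2b)=0.88994; F=0.44497×12.082=5.37615, v=36.44600/0.88994=40.95315
k=1: u−w=-33.95200, u+w=-17.98600; √(b/2)=0.44497, √(2b)=0.88994; F=0.44497×(-33.952)=-15.10769, v=-17.98600/0.88994=-20.21026
k=2: u−w=3.21500, u+w=43.93900; √(b/2)=0.44497, √(2b)=0.88994; F=0.44497×3.215=1.43058, v=43.93900/0.88994=49.37278
k=3: u−w=-24.32400, u+w=-3.24200; √(b/2)=0.44497, √(2b)=0.88994; F=0.44497×(-24.324)=-10.82350, v=-3.24200/0.88994=-3.64293
k=4: u−w=-39.57500, u+w=-5.98700; √(b/2)=0.44497, √(2b)=0.88994; F=0.44497×(-39.575)=-17.60976, v=-5.98700/0.88994=-6.72739

0: F=5.37615 v=40.95315
1: F=-15.10769 v=-20.21026
2: F=1.43058 v=49.37278
3: F=-10.82350 v=-3.64293
4: F=-17.60976 v=-6.72739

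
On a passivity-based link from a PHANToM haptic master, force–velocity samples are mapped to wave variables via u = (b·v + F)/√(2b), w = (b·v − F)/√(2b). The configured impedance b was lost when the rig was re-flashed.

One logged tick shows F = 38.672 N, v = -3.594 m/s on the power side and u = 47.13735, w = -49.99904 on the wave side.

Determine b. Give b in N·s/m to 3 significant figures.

u + w = -2.86169;  u + w = √(2b)·v, so √(2b) = -2.86169/(-3.594) = 0.79624.
b = (√(2b))²/2 = 0.63400/2 = 0.31700.
(Check via u − w = 2F/√(2b): u − w = 97.13639, 2F/√(2b) = 97.13642.)

b = 0.317 N·s/m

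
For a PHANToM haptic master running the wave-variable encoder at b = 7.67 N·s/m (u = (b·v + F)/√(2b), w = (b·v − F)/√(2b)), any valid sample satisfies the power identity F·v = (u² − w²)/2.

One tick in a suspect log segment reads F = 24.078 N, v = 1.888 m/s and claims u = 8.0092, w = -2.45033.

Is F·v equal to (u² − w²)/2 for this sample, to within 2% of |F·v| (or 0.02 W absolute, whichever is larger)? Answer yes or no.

no

F·v = 24.078×1.888 = 45.4593 W.
(u² − w²)/2 = (64.1473 − 6.0041)/2 = 29.0716 W.
|Δ| = 16.3877;  2% of max(1, |F·v|) = 0.9092.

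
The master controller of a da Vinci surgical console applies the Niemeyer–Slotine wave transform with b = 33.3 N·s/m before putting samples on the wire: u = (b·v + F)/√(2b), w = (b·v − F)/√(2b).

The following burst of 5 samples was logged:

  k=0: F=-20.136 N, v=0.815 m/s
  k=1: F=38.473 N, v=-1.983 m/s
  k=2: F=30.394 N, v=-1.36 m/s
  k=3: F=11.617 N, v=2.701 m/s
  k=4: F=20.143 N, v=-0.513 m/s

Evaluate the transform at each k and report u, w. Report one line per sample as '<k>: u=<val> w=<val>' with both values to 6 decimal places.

0: u=0.858179 w=5.792940
1: u=-3.377196 w=-12.805833
2: u=-1.825048 w=-9.273752
3: u=12.444770 w=9.597774
4: u=0.374972 w=-4.561504

k=0: b·v=33.3×0.815=27.139500; √(2b)=8.160882; u=(27.139500+(-20.136))/8.160882=0.858179, w=(27.139500−(-20.136))/8.160882=5.792940
k=1: b·v=33.3×(-1.983)=-66.033900; √(2b)=8.160882; u=(-66.033900+38.473)/8.160882=-3.377196, w=(-66.033900−38.473)/8.160882=-12.805833
k=2: b·v=33.3×(-1.36)=-45.288000; √(2b)=8.160882; u=(-45.288000+30.394)/8.160882=-1.825048, w=(-45.288000−30.394)/8.160882=-9.273752
k=3: b·v=33.3×2.701=89.943300; √(2b)=8.160882; u=(89.943300+11.617)/8.160882=12.444770, w=(89.943300−11.617)/8.160882=9.597774
k=4: b·v=33.3×(-0.513)=-17.082900; √(2b)=8.160882; u=(-17.082900+20.143)/8.160882=0.374972, w=(-17.082900−20.143)/8.160882=-4.561504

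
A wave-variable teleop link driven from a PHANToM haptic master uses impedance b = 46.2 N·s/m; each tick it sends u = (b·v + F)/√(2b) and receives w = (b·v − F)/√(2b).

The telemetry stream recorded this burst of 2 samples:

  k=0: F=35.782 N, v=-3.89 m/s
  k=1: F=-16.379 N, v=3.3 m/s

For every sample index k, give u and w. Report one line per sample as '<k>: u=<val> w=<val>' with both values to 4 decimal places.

0: u=-14.9738 w=-22.4187
1: u=14.1567 w=17.5645

k=0: b·v=46.2×(-3.89)=-179.7180; √(2b)=9.6125; u=(-179.7180+35.782)/9.6125=-14.9738, w=(-179.7180−35.782)/9.6125=-22.4187
k=1: b·v=46.2×3.3=152.4600; √(2b)=9.6125; u=(152.4600+(-16.379))/9.6125=14.1567, w=(152.4600−(-16.379))/9.6125=17.5645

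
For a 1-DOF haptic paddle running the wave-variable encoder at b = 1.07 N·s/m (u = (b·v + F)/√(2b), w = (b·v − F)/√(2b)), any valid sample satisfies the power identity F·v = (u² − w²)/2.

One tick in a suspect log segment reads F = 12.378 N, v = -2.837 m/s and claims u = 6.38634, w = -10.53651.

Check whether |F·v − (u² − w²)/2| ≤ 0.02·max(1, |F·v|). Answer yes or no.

F·v = 12.378×(-2.837) = -35.1164 W.
(u² − w²)/2 = (40.7853 − 111.0180)/2 = -35.1164 W.
|Δ| = 0.0000;  2% of max(1, |F·v|) = 0.7023.

yes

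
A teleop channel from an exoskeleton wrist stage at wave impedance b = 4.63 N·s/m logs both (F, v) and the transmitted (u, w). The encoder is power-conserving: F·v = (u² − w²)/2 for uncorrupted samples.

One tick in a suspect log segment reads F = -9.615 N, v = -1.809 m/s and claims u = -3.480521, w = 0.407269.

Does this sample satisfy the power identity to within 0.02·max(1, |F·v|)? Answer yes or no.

no

F·v = (-9.615)×(-1.809) = 17.393535 W.
(u² − w²)/2 = (12.114026 − 0.165868)/2 = 5.974079 W.
|Δ| = 11.419456;  2% of max(1, |F·v|) = 0.347871.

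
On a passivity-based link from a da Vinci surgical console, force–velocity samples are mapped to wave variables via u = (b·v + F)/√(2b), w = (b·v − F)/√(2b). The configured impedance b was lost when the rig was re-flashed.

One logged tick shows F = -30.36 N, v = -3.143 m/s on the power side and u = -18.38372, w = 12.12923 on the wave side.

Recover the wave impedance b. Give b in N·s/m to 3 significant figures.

u + w = -6.2545;  u + w = √(2b)·v, so √(2b) = -6.2545/(-3.143) = 1.9900.
b = (√(2b))²/2 = 3.9600/2 = 1.9800.
(Check via u − w = 2F/√(2b): u − w = -30.5130, 2F/√(2b) = -30.5130.)

b = 1.98 N·s/m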